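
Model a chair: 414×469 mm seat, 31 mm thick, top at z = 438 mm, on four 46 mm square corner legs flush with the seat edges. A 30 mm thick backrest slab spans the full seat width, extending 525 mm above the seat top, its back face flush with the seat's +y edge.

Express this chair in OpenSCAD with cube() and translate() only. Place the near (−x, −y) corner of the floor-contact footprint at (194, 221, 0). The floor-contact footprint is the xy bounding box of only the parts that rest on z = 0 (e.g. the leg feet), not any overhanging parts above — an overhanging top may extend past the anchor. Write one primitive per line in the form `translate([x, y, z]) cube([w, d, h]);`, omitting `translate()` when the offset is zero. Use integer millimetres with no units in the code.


translate([194, 221, 407]) cube([414, 469, 31]);
translate([194, 221, 0]) cube([46, 46, 407]);
translate([562, 221, 0]) cube([46, 46, 407]);
translate([194, 644, 0]) cube([46, 46, 407]);
translate([562, 644, 0]) cube([46, 46, 407]);
translate([194, 660, 438]) cube([414, 30, 525]);


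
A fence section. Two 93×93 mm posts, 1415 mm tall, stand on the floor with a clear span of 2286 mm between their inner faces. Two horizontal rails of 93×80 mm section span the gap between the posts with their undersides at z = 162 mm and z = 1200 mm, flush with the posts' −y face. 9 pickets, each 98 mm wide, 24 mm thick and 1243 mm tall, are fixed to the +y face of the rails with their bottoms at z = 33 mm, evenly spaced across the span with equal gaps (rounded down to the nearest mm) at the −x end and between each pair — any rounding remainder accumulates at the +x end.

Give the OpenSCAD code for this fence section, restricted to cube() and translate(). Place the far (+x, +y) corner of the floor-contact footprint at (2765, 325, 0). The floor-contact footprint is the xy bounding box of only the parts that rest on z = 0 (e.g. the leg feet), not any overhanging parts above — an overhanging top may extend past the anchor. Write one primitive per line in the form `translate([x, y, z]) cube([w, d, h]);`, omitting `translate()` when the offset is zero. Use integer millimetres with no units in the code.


translate([293, 232, 0]) cube([93, 93, 1415]);
translate([2672, 232, 0]) cube([93, 93, 1415]);
translate([386, 232, 162]) cube([2286, 93, 80]);
translate([386, 232, 1200]) cube([2286, 93, 80]);
translate([526, 325, 33]) cube([98, 24, 1243]);
translate([764, 325, 33]) cube([98, 24, 1243]);
translate([1002, 325, 33]) cube([98, 24, 1243]);
translate([1240, 325, 33]) cube([98, 24, 1243]);
translate([1478, 325, 33]) cube([98, 24, 1243]);
translate([1716, 325, 33]) cube([98, 24, 1243]);
translate([1954, 325, 33]) cube([98, 24, 1243]);
translate([2192, 325, 33]) cube([98, 24, 1243]);
translate([2430, 325, 33]) cube([98, 24, 1243]);


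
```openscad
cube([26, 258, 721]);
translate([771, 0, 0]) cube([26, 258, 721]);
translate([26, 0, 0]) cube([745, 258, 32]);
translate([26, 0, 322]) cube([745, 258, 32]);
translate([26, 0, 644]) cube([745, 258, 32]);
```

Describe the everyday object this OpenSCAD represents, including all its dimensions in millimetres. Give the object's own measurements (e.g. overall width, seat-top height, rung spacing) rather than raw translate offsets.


An open bookshelf. Two side panels, each 26 mm thick, 258 mm deep and 721 mm tall, stand 797 mm apart (outside-to-outside). Between them sit 3 shelves, each 32 mm thick and 258 mm deep, spanning the full gap between the sides. The bottom shelf rests on the floor (its underside at z = 0) and the clear gap between one shelf's top and the next shelf's underside is 290 mm.


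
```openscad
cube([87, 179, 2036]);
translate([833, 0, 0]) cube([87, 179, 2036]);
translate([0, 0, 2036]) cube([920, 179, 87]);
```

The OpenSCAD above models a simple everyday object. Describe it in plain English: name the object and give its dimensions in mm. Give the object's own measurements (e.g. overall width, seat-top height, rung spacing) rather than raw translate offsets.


A door frame. The clear opening is 746 mm wide and 2036 mm high. Two 87 mm wide jambs, 179 mm deep, stand either side of the opening from the floor to the top of the opening. A 87 mm thick head sits across the top of both jambs, spanning the full outside width of the frame.


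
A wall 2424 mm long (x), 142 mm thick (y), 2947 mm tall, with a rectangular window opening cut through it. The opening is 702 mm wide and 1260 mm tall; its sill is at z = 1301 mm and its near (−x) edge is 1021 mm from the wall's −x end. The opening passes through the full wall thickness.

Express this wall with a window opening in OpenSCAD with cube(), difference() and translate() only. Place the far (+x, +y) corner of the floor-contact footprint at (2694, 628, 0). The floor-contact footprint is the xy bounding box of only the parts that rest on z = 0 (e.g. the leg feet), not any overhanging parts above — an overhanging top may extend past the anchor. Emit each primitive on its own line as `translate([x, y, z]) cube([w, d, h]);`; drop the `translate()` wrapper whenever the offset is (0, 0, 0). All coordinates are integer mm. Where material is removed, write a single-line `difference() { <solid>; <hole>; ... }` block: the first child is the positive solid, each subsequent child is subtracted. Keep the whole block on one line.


difference() { translate([270, 486, 0]) cube([2424, 142, 2947]); translate([1291, 486, 1301]) cube([702, 142, 1260]); }


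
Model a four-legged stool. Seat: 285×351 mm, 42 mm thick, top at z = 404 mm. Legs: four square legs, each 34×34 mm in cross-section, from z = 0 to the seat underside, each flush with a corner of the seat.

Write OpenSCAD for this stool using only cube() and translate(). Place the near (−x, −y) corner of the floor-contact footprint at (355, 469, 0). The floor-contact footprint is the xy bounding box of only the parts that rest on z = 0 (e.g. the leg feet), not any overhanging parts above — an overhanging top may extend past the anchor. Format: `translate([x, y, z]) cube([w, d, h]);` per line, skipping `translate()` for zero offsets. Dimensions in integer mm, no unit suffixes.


translate([355, 469, 362]) cube([285, 351, 42]);
translate([355, 469, 0]) cube([34, 34, 362]);
translate([606, 469, 0]) cube([34, 34, 362]);
translate([355, 786, 0]) cube([34, 34, 362]);
translate([606, 786, 0]) cube([34, 34, 362]);


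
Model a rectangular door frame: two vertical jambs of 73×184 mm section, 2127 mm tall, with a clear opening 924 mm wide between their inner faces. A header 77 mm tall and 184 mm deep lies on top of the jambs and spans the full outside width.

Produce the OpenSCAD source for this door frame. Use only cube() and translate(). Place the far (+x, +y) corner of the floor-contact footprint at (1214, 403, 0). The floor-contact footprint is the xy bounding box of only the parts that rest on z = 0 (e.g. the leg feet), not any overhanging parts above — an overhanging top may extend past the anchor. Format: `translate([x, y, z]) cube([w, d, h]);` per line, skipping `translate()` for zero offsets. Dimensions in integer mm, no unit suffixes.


translate([144, 219, 0]) cube([73, 184, 2127]);
translate([1141, 219, 0]) cube([73, 184, 2127]);
translate([144, 219, 2127]) cube([1070, 184, 77]);


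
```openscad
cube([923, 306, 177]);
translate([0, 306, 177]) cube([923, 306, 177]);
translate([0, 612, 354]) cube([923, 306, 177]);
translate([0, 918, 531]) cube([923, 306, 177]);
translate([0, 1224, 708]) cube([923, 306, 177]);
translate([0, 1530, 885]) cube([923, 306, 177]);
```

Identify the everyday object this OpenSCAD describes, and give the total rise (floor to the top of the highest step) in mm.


A staircase. The total rise is 1062 mm.

6 identical blocks, each offset up and back from the previous — a staircase. Each step is 177 mm tall and there are 6 of them, so the total rise is 6 × 177 = 1062 mm.


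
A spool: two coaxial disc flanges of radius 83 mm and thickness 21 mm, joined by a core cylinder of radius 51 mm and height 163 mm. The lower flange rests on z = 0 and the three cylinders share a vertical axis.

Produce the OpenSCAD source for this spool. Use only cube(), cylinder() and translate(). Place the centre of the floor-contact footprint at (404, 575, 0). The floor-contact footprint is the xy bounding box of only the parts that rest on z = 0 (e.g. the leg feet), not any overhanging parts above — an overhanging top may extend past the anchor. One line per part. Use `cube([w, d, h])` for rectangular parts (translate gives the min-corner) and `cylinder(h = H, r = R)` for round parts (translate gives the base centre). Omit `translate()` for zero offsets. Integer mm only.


translate([404, 575, 0]) cylinder(h = 21, r = 83);
translate([404, 575, 21]) cylinder(h = 163, r = 51);
translate([404, 575, 184]) cylinder(h = 21, r = 83);


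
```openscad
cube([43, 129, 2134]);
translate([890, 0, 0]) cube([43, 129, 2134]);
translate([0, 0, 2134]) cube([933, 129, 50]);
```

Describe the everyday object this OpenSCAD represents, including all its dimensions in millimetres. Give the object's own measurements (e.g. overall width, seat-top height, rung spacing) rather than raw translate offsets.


A door frame. The clear opening is 847 mm wide and 2134 mm high. Two 43 mm wide jambs, 129 mm deep, stand either side of the opening from the floor to the top of the opening. A 50 mm thick head sits across the top of both jambs, spanning the full outside width of the frame.


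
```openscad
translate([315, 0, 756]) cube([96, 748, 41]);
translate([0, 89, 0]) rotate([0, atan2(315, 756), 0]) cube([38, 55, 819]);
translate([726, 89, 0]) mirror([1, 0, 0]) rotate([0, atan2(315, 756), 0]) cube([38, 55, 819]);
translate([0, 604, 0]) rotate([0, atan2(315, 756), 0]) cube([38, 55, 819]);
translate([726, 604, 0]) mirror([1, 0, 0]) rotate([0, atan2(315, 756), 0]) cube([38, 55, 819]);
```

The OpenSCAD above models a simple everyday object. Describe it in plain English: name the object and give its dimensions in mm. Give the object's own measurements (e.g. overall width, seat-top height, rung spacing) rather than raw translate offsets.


A sawhorse. A 96×748×41 mm beam (x, y, z) sits on two A-frame leg pairs. Each pair is two raked legs of 38×55 mm section (55 mm along y) splaying symmetrically in x. Each leg rises 756 mm vertically over 315 mm of horizontal reach and is 819 mm long along its own axis. Every leg's outer bottom edge rests on the floor and its outer top edge meets a bottom edge of the beam — the left legs (tilting toward +x) meet the beam's −x bottom edge, the right legs (their mirror images, tilting toward −x) meet its +x bottom edge — so the leg tops tuck under the beam, the beam's underside is 756 mm above the floor, and the feet are 726 mm apart outside-to-outside with the beam centred between them. The two leg pairs are set in 89 mm from either end of the beam.


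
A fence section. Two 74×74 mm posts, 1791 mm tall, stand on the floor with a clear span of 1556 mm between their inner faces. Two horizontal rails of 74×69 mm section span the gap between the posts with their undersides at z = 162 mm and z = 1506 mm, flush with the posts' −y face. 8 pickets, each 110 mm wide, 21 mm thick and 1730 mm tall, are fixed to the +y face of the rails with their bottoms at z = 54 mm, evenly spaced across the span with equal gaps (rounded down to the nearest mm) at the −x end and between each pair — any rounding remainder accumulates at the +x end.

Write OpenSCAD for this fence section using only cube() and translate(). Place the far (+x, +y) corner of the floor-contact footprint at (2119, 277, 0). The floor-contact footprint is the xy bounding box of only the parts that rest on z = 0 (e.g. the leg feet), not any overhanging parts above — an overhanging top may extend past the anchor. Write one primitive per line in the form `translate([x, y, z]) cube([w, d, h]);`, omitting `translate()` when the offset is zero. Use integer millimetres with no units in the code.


translate([415, 203, 0]) cube([74, 74, 1791]);
translate([2045, 203, 0]) cube([74, 74, 1791]);
translate([489, 203, 162]) cube([1556, 74, 69]);
translate([489, 203, 1506]) cube([1556, 74, 69]);
translate([564, 277, 54]) cube([110, 21, 1730]);
translate([749, 277, 54]) cube([110, 21, 1730]);
translate([934, 277, 54]) cube([110, 21, 1730]);
translate([1119, 277, 54]) cube([110, 21, 1730]);
translate([1304, 277, 54]) cube([110, 21, 1730]);
translate([1489, 277, 54]) cube([110, 21, 1730]);
translate([1674, 277, 54]) cube([110, 21, 1730]);
translate([1859, 277, 54]) cube([110, 21, 1730]);


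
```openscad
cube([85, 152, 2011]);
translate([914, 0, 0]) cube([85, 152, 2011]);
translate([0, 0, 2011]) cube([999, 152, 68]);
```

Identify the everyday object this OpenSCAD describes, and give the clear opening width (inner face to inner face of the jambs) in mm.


A door frame. The clear opening width is 829 mm.

Two 2011 mm tall posts with a header on top — a door frame. The left jamb is 85 mm wide at x = 0; the right jamb starts at x = 914. The clear opening is 914 − 85 = 829 mm.


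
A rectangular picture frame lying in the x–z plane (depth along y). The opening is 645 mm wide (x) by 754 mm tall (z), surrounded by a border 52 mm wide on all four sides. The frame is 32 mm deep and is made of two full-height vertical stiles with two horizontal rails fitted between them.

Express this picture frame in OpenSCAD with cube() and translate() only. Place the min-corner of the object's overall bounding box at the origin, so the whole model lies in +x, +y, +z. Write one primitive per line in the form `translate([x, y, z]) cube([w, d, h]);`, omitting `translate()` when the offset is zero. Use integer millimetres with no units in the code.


cube([52, 32, 858]);
translate([697, 0, 0]) cube([52, 32, 858]);
translate([52, 0, 0]) cube([645, 32, 52]);
translate([52, 0, 806]) cube([645, 32, 52]);


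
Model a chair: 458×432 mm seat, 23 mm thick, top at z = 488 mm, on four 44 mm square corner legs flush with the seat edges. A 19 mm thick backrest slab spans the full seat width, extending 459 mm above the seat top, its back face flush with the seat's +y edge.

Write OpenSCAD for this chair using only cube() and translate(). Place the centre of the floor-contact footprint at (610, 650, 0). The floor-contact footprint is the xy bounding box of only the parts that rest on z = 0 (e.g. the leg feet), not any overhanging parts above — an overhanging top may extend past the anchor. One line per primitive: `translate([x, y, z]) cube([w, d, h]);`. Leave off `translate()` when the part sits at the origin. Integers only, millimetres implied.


// leg_h = 488 - 23 = 465
translate([381, 434, 465]) cube([458, 432, 23]);
translate([381, 434, 0]) cube([44, 44, 465]);
translate([795, 434, 0]) cube([44, 44, 465]);
translate([381, 822, 0]) cube([44, 44, 465]);
translate([795, 822, 0]) cube([44, 44, 465]);
translate([381, 847, 488]) cube([458, 19, 459]);


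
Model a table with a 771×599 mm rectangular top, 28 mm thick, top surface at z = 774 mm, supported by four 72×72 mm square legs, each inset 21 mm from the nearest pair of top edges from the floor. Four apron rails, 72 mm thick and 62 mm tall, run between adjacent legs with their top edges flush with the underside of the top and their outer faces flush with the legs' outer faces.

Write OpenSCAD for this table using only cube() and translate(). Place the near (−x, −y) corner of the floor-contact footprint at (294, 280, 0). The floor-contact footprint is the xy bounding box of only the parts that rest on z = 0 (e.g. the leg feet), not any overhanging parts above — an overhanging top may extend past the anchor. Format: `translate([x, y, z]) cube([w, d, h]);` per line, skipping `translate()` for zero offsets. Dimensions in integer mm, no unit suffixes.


translate([273, 259, 746]) cube([771, 599, 28]);
translate([294, 280, 0]) cube([72, 72, 746]);
translate([951, 280, 0]) cube([72, 72, 746]);
translate([294, 765, 0]) cube([72, 72, 746]);
translate([951, 765, 0]) cube([72, 72, 746]);
translate([366, 280, 684]) cube([585, 72, 62]);
translate([366, 765, 684]) cube([585, 72, 62]);
translate([294, 352, 684]) cube([72, 413, 62]);
translate([951, 352, 684]) cube([72, 413, 62]);


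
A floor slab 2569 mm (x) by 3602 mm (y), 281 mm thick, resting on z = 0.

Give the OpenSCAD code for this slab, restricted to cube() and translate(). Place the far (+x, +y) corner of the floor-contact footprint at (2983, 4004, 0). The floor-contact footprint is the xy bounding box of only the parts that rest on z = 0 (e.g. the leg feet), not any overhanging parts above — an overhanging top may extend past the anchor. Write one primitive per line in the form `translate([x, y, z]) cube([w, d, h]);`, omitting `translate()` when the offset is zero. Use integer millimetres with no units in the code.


translate([414, 402, 0]) cube([2569, 3602, 281]);


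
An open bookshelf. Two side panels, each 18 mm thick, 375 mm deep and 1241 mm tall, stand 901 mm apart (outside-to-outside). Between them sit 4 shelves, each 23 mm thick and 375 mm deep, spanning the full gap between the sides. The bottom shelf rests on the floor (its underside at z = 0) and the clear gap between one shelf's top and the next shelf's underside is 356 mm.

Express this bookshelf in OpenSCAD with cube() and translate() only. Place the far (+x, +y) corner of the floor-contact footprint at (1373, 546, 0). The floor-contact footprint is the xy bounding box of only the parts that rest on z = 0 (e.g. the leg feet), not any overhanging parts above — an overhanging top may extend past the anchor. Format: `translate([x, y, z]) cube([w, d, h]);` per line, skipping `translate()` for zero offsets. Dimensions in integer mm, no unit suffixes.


translate([472, 171, 0]) cube([18, 375, 1241]);
translate([1355, 171, 0]) cube([18, 375, 1241]);
translate([490, 171, 0]) cube([865, 375, 23]);
translate([490, 171, 379]) cube([865, 375, 23]);
translate([490, 171, 758]) cube([865, 375, 23]);
translate([490, 171, 1137]) cube([865, 375, 23]);


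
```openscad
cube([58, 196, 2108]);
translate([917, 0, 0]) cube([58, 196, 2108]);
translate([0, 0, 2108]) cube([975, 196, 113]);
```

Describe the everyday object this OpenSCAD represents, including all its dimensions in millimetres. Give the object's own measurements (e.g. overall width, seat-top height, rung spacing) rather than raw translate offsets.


A door frame. The clear opening is 859 mm wide and 2108 mm high. Two 58 mm wide jambs, 196 mm deep, stand either side of the opening from the floor to the top of the opening. A 113 mm thick head sits across the top of both jambs, spanning the full outside width of the frame.


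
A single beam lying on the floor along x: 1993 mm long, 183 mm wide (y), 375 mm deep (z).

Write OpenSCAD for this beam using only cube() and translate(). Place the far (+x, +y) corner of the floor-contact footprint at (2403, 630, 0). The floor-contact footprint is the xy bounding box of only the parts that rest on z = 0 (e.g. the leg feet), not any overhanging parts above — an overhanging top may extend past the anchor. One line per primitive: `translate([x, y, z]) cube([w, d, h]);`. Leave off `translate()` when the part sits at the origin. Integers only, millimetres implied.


translate([410, 447, 0]) cube([1993, 183, 375]);


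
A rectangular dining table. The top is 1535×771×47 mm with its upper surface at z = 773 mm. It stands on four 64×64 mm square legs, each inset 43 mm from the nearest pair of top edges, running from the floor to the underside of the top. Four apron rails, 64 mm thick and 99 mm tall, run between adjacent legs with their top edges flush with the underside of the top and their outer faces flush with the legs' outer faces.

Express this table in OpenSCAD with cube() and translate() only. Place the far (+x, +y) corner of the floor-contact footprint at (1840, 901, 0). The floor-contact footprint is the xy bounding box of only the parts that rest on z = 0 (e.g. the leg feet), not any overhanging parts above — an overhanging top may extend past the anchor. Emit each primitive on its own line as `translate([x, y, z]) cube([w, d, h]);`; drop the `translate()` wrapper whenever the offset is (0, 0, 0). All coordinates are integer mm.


// leg_h = 773 - 47 = 726
// apron z = 726 - 99 = 627
translate([348, 173, 726]) cube([1535, 771, 47]);
translate([391, 216, 0]) cube([64, 64, 726]);
translate([1776, 216, 0]) cube([64, 64, 726]);
translate([391, 837, 0]) cube([64, 64, 726]);
translate([1776, 837, 0]) cube([64, 64, 726]);
translate([455, 216, 627]) cube([1321, 64, 99]);
translate([455, 837, 627]) cube([1321, 64, 99]);
translate([391, 280, 627]) cube([64, 557, 99]);
translate([1776, 280, 627]) cube([64, 557, 99]);


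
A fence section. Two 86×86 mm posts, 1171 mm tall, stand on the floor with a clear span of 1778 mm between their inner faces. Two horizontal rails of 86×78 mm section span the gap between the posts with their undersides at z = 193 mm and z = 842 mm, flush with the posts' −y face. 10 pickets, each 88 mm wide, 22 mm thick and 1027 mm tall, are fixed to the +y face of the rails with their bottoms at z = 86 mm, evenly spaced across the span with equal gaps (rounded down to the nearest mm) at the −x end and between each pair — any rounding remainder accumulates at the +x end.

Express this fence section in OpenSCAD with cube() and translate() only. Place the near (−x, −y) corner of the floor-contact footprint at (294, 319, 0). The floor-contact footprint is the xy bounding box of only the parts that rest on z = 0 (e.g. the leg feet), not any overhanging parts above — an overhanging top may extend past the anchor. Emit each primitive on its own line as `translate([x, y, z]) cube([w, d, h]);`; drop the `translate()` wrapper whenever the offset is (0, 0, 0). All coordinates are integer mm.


translate([294, 319, 0]) cube([86, 86, 1171]);
translate([2158, 319, 0]) cube([86, 86, 1171]);
translate([380, 319, 193]) cube([1778, 86, 78]);
translate([380, 319, 842]) cube([1778, 86, 78]);
translate([461, 405, 86]) cube([88, 22, 1027]);
translate([630, 405, 86]) cube([88, 22, 1027]);
translate([799, 405, 86]) cube([88, 22, 1027]);
translate([968, 405, 86]) cube([88, 22, 1027]);
translate([1137, 405, 86]) cube([88, 22, 1027]);
translate([1306, 405, 86]) cube([88, 22, 1027]);
translate([1475, 405, 86]) cube([88, 22, 1027]);
translate([1644, 405, 86]) cube([88, 22, 1027]);
translate([1813, 405, 86]) cube([88, 22, 1027]);
translate([1982, 405, 86]) cube([88, 22, 1027]);


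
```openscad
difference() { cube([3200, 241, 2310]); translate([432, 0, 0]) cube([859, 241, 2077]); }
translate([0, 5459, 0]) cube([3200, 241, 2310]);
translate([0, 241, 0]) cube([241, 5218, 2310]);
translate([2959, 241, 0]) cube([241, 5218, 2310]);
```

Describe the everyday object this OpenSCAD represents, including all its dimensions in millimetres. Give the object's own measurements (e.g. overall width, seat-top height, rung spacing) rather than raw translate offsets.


A single room: four walls, each 2310 mm tall and 241 mm thick, enclosing an outside footprint 3200×5700 mm (x × y), no floor or roof. The front and back walls (−y and +y sides) run the full x-width; the side walls fit between their inner faces. A door opening 859 mm wide and 2077 mm tall is cut through the front wall from the floor up, its −x edge 432 mm from the wall's −x end.


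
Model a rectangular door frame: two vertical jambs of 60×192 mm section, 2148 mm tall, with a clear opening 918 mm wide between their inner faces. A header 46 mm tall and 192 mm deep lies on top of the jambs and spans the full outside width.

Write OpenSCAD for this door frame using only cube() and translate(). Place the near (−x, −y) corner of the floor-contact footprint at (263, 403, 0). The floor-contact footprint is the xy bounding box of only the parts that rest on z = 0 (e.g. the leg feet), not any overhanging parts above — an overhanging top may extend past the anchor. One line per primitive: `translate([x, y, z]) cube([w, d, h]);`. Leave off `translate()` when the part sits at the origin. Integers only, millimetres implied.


translate([263, 403, 0]) cube([60, 192, 2148]);
translate([1241, 403, 0]) cube([60, 192, 2148]);
translate([263, 403, 2148]) cube([1038, 192, 46]);


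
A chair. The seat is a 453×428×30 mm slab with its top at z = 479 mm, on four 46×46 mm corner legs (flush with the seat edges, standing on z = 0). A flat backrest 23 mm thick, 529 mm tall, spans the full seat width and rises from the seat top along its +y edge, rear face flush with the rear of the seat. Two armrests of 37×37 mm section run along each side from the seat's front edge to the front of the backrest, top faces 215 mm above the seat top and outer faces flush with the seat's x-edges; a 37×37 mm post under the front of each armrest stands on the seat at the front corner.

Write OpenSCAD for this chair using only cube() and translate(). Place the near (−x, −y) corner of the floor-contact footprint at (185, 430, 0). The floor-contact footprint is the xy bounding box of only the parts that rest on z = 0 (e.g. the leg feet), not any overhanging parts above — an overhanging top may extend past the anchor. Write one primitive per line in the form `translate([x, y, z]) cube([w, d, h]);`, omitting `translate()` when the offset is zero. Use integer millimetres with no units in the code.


// leg_h = 479 - 30 = 449
// arm post h = 215 - 37 = 178
translate([185, 430, 449]) cube([453, 428, 30]);
translate([185, 430, 0]) cube([46, 46, 449]);
translate([592, 430, 0]) cube([46, 46, 449]);
translate([185, 812, 0]) cube([46, 46, 449]);
translate([592, 812, 0]) cube([46, 46, 449]);
translate([185, 835, 479]) cube([453, 23, 529]);
translate([185, 430, 657]) cube([37, 405, 37]);
translate([601, 430, 657]) cube([37, 405, 37]);
translate([185, 430, 479]) cube([37, 37, 178]);
translate([601, 430, 479]) cube([37, 37, 178]);


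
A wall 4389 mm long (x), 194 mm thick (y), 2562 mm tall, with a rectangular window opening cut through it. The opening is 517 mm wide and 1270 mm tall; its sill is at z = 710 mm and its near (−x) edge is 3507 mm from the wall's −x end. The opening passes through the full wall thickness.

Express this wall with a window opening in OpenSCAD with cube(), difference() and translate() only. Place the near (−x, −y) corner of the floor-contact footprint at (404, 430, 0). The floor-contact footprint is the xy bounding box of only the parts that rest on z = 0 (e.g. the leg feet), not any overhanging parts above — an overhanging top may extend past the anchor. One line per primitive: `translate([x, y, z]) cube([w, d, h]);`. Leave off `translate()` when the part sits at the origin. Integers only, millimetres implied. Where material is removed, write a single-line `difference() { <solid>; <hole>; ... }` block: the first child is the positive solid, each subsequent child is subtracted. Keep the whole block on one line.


difference() { translate([404, 430, 0]) cube([4389, 194, 2562]); translate([3911, 430, 710]) cube([517, 194, 1270]); }


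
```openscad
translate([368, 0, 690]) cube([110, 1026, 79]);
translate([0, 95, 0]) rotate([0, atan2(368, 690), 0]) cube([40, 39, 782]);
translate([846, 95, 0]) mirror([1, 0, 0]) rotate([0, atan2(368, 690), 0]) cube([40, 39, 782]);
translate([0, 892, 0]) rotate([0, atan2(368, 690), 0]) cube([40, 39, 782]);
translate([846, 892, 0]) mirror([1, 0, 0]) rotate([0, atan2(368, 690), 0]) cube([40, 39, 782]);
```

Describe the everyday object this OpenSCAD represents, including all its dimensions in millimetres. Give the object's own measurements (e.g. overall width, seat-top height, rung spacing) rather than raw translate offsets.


A sawhorse. A 110×1026×79 mm beam (x, y, z) sits on two A-frame leg pairs. Each pair is two raked legs of 40×39 mm section (39 mm along y) splaying symmetrically in x. Each leg rises 690 mm vertically over 368 mm of horizontal reach and is 782 mm long along its own axis. Every leg's outer bottom edge rests on the floor and its outer top edge meets a bottom edge of the beam — the left legs (tilting toward +x) meet the beam's −x bottom edge, the right legs (their mirror images, tilting toward −x) meet its +x bottom edge — so the leg tops tuck under the beam, the beam's underside is 690 mm above the floor, and the feet are 846 mm apart outside-to-outside with the beam centred between them. The two leg pairs are set in 95 mm from either end of the beam.


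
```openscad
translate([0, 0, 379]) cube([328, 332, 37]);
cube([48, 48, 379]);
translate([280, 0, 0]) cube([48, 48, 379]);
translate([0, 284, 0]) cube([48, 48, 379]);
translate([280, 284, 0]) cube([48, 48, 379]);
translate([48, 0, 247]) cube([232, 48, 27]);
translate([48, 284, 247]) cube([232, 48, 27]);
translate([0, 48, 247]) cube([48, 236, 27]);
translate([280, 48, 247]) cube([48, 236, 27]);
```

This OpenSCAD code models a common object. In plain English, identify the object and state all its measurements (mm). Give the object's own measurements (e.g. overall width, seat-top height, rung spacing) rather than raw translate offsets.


A four-legged stool. The seat is a 328×332×37 mm slab whose top surface is at z = 416 mm; four square legs, each 48×48 mm in cross-section, run from the floor (z = 0) to the underside of the seat, each flush with a corner of the seat. Four stretchers, 48 mm wide and 27 mm tall, connect adjacent legs with their undersides at z = 247 mm, each running between the inner faces of the legs it joins and aligned with the legs' outer faces on the other axis.


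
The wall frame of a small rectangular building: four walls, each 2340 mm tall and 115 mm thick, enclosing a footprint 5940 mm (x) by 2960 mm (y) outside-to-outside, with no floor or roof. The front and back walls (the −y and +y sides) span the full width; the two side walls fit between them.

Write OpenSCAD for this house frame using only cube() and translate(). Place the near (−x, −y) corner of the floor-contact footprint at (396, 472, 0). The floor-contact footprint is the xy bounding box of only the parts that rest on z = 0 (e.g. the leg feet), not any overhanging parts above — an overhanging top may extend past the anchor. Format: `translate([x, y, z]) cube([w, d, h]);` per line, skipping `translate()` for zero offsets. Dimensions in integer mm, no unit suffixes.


translate([396, 472, 0]) cube([5940, 115, 2340]);
translate([396, 3317, 0]) cube([5940, 115, 2340]);
translate([396, 587, 0]) cube([115, 2730, 2340]);
translate([6221, 587, 0]) cube([115, 2730, 2340]);


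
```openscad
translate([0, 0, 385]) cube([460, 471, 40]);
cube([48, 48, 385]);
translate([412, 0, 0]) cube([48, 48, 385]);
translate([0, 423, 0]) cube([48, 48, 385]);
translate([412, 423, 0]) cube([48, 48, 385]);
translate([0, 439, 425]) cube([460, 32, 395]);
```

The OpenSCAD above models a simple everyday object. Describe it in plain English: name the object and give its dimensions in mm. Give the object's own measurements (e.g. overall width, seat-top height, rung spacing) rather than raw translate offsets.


A chair. The seat is a 460×471×40 mm slab with its top at z = 425 mm, on four 48×48 mm corner legs (flush with the seat edges, standing on z = 0). A flat backrest 32 mm thick, 395 mm tall, spans the full seat width and rises from the seat top along its +y edge, rear face flush with the rear of the seat.


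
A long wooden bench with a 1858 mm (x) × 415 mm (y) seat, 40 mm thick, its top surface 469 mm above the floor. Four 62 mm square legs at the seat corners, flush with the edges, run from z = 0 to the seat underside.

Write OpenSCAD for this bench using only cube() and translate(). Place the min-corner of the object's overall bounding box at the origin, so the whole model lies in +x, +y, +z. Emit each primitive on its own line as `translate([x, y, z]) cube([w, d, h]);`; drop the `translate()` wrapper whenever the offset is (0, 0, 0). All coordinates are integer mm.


// leg_h = 469 − 40 = 429
translate([0, 0, 429]) cube([1858, 415, 40]);
cube([62, 62, 429]);
translate([0, 353, 0]) cube([62, 62, 429]);
translate([1796, 0, 0]) cube([62, 62, 429]);
translate([1796, 353, 0]) cube([62, 62, 429]);


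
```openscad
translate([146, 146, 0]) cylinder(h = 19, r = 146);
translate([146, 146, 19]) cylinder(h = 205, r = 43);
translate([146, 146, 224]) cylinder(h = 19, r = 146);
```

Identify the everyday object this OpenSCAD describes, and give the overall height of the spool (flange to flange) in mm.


A spool. The overall height is 243 mm.

Three coaxial cylinders, large–small–large — a spool. Two 19 mm flanges and a 205 mm core give 19 + 205 + 19 = 243 mm.


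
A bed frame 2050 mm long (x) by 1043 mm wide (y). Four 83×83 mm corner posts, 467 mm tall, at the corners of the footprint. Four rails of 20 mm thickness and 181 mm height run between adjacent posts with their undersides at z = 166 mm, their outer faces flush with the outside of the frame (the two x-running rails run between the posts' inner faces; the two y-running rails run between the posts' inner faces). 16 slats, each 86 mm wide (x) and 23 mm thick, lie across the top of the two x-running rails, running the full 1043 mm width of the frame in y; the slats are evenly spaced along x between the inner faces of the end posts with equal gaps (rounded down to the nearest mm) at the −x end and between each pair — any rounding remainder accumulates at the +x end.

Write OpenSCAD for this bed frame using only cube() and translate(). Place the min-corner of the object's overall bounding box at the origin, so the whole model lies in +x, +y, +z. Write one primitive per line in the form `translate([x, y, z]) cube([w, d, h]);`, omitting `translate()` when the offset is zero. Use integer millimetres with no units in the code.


// slat z = rail_z + rail_h = 166 + 181 = 347
// slat gap = ⌊(1884 − 16·86) / 17⌋ = 29
cube([83, 83, 467]);
translate([0, 960, 0]) cube([83, 83, 467]);
translate([1967, 0, 0]) cube([83, 83, 467]);
translate([1967, 960, 0]) cube([83, 83, 467]);
translate([83, 0, 166]) cube([1884, 20, 181]);
translate([83, 1023, 166]) cube([1884, 20, 181]);
translate([0, 83, 166]) cube([20, 877, 181]);
translate([2030, 83, 166]) cube([20, 877, 181]);
translate([112, 0, 347]) cube([86, 1043, 23]);
translate([227, 0, 347]) cube([86, 1043, 23]);
translate([342, 0, 347]) cube([86, 1043, 23]);
translate([457, 0, 347]) cube([86, 1043, 23]);
translate([572, 0, 347]) cube([86, 1043, 23]);
translate([687, 0, 347]) cube([86, 1043, 23]);
translate([802, 0, 347]) cube([86, 1043, 23]);
translate([917, 0, 347]) cube([86, 1043, 23]);
translate([1032, 0, 347]) cube([86, 1043, 23]);
translate([1147, 0, 347]) cube([86, 1043, 23]);
translate([1262, 0, 347]) cube([86, 1043, 23]);
translate([1377, 0, 347]) cube([86, 1043, 23]);
translate([1492, 0, 347]) cube([86, 1043, 23]);
translate([1607, 0, 347]) cube([86, 1043, 23]);
translate([1722, 0, 347]) cube([86, 1043, 23]);
translate([1837, 0, 347]) cube([86, 1043, 23]);


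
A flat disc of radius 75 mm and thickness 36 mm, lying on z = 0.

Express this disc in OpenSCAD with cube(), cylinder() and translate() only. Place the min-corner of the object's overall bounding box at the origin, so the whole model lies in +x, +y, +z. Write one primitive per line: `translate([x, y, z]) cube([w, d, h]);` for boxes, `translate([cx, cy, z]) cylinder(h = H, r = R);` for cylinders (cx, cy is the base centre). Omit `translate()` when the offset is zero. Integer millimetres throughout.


translate([75, 75, 0]) cylinder(h = 36, r = 75);


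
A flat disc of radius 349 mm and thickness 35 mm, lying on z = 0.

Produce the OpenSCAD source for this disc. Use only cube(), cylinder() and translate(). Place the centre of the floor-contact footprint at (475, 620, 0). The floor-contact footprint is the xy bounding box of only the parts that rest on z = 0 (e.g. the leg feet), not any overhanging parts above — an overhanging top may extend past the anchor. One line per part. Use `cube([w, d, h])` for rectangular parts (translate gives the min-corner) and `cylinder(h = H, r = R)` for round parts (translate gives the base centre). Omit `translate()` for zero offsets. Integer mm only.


translate([475, 620, 0]) cylinder(h = 35, r = 349);


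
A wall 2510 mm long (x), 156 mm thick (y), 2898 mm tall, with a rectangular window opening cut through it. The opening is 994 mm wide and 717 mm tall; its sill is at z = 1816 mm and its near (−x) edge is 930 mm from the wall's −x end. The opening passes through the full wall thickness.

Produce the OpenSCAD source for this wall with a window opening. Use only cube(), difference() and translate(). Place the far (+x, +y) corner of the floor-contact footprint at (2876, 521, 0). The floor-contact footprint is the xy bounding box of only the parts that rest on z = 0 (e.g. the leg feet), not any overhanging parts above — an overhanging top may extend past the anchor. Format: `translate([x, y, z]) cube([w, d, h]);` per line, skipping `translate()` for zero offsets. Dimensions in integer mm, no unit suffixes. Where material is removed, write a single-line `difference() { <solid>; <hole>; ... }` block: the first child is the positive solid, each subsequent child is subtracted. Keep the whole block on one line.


difference() { translate([366, 365, 0]) cube([2510, 156, 2898]); translate([1296, 365, 1816]) cube([994, 156, 717]); }


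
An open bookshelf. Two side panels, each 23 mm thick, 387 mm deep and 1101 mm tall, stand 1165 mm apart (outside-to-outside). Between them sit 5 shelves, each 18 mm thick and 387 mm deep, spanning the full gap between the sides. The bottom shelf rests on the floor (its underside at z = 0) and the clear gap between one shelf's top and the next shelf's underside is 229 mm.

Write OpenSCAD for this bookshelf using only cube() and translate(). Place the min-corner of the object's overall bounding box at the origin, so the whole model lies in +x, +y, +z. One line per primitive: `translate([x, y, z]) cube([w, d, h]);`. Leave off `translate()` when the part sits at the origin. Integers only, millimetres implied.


cube([23, 387, 1101]);
translate([1142, 0, 0]) cube([23, 387, 1101]);
translate([23, 0, 0]) cube([1119, 387, 18]);
translate([23, 0, 247]) cube([1119, 387, 18]);
translate([23, 0, 494]) cube([1119, 387, 18]);
translate([23, 0, 741]) cube([1119, 387, 18]);
translate([23, 0, 988]) cube([1119, 387, 18]);


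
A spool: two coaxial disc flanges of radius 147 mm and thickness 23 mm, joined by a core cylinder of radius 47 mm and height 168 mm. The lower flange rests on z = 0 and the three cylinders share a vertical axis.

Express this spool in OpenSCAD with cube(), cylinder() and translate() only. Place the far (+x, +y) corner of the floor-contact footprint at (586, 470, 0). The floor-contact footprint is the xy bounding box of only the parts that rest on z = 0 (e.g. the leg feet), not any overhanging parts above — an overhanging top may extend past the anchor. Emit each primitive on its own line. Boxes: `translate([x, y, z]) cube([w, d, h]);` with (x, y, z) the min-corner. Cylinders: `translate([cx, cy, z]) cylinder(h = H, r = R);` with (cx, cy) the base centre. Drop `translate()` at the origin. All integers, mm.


translate([439, 323, 0]) cylinder(h = 23, r = 147);
translate([439, 323, 23]) cylinder(h = 168, r = 47);
translate([439, 323, 191]) cylinder(h = 23, r = 147);


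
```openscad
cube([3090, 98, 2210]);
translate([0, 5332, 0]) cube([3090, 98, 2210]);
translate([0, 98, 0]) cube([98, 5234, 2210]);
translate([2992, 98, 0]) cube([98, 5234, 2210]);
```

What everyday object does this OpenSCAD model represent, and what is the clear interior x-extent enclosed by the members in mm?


A house (or room) frame. The interior width is 2894 mm.

Four 2210 mm walls enclosing a rectangle with no floor or roof — a room or house frame. Outside width is 3090 mm and wall thickness is 98 mm, so the interior width is 3090 − 2 × 98 = 2894 mm.


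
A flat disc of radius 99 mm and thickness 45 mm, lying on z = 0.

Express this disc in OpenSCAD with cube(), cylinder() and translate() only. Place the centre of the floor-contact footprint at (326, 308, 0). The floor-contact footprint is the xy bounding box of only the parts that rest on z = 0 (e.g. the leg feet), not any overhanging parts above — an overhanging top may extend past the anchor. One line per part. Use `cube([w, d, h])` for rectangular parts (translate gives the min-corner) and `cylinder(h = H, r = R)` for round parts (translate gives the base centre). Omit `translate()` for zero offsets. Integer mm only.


translate([326, 308, 0]) cylinder(h = 45, r = 99);
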